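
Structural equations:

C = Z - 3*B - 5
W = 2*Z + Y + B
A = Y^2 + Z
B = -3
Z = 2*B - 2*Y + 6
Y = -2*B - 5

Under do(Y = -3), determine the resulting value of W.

6

do(Y=-3) replaces the equation Y = -2*B - 5 with the constant Y = -3.
Z = 2*B - 2*Y + 6  [with B=-3, Y=-3]  = 6
W = 2*Z + Y + B  [with Z=6, Y=-3, B=-3]  = 6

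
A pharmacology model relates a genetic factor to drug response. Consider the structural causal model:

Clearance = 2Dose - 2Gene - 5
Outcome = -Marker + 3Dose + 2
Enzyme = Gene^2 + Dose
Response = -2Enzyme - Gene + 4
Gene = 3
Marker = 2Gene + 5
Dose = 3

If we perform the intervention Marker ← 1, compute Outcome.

10

The intervention breaks the incoming arrows to Marker: Marker = 2Gene + 5 no longer applies, and Marker = 1.
Outcome = -Marker + 3Dose + 2  [with Marker=1, Dose=3]  = 10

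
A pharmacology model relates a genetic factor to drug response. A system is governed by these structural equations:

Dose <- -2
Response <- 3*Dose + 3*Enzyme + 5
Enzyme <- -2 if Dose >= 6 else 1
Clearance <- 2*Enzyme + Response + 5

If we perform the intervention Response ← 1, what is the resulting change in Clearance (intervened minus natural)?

-1

The intervention breaks the incoming arrows to Response: Response <- 3*Dose + 3*Enzyme + 5 no longer applies, and Response = 1.
Enzyme = -2 if Dose >= 6 else 1  [with Dose=-2]  = 1
Clearance = 2*Enzyme + Response + 5  [with Enzyme=1, Response=1]  = 8
Without intervention: Enzyme = -2 if Dose >= 6 else 1  [with Dose=-2]  = 1; Response = 3*Dose + 3*Enzyme + 5  [with Dose=-2, Enzyme=1]  = 2; Clearance = 2*Enzyme + Response + 5  [with Enzyme=1, Response=2]  = 9.
Change = 8 − 9 = -1.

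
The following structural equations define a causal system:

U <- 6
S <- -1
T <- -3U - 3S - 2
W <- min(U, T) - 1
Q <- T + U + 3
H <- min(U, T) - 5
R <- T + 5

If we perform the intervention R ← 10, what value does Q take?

-8

The intervention breaks the incoming arrows to R: R <- T + 5 no longer applies, and R = 10.
Q is not downstream of the intervention, so its value is determined by the original equations.
T = -3U - 3S - 2  [with U=6, S=-1]  = -17
Q = T + U + 3  [with T=-17, U=6]  = -8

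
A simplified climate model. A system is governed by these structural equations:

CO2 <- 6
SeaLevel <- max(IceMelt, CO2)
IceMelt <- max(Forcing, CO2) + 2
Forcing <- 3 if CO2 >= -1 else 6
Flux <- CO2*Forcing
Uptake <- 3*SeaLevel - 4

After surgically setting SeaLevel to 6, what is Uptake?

14

Under do(SeaLevel=6), the mechanism SeaLevel <- max(IceMelt, CO2) is discarded; SeaLevel is fixed at 6.
Uptake = 3*SeaLevel - 4  [with SeaLevel=6]  = 14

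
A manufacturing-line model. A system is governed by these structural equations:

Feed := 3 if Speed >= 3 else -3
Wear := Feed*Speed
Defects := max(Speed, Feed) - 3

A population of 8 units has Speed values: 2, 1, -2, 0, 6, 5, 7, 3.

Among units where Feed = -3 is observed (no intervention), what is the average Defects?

-2.75

Conditioning on Feed=-3 selects the 4 unit(s) with Speed ∈ {2, 1, -2, 0}. Their Defects values: -1, -2, -5, -3. Mean = -2.75.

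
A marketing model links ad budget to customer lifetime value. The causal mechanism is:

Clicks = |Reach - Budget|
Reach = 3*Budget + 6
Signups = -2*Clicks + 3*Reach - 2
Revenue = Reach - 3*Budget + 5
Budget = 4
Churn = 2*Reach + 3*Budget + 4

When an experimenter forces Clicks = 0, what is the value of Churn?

do(Clicks=0) replaces the equation Clicks = |Reach - Budget| with the constant Clicks = 0.
Churn is not downstream of the intervention, so its value is determined by the original equations.
Reach = 3*Budget + 6  [with Budget=4]  = 18
Churn = 2*Reach + 3*Budget + 4  [with Reach=18, Budget=4]  = 52

52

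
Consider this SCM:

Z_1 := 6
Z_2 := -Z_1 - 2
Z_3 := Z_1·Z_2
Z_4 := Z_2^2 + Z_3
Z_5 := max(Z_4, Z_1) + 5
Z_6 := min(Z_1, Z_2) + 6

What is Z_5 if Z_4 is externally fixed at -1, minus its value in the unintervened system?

-10

Intervening sets Z_4 = -1 and removes its equation (Z_4 := Z_2^2 + Z_3).
Z_5 = max(Z_4, Z_1) + 5  [with Z_4=-1, Z_1=6]  = 11
Without intervention: Z_2 = -Z_1 - 2  [with Z_1=6]  = -8; Z_3 = Z_1·Z_2  [with Z_1=6, Z_2=-8]  = -48; Z_4 = Z_2^2 + Z_3  [with Z_2=-8, Z_3=-48]  = 16; Z_5 = max(Z_4, Z_1) + 5  [with Z_4=16, Z_1=6]  = 21.
Change = 11 − 21 = -10.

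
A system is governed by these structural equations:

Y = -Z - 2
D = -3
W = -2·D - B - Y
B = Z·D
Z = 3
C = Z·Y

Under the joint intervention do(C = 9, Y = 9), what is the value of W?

Setting C = 9, Y = 9 by intervention discards those variables' equations.
B = Z·D  [with Z=3, D=-3]  = -9
W = -2·D - B - Y  [with D=-3, B=-9, Y=9]  = 6

6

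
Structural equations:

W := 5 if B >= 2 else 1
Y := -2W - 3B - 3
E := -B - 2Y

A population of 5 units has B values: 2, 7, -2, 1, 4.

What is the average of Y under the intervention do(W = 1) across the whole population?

-12.2

The intervention sets W=1 in all 5 units regardless of B. Recomputing Y per unit gives -11, -26, 1, -8, -17; average -12.2.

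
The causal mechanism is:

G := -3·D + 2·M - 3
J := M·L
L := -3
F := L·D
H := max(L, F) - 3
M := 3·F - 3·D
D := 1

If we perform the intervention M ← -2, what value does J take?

Under do(M=-2), the mechanism M := 3·F - 3·D is discarded; M is fixed at -2.
J = M·L  [with M=-2, L=-3]  = 6

6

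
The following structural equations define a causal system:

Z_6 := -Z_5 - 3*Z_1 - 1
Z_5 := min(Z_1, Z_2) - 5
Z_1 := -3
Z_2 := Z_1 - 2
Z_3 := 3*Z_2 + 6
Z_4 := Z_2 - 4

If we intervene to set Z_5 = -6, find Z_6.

14

The intervention breaks the incoming arrows to Z_5: Z_5 := min(Z_1, Z_2) - 5 no longer applies, and Z_5 = -6.
Z_6 = -Z_5 - 3*Z_1 - 1  [with Z_5=-6, Z_1=-3]  = 14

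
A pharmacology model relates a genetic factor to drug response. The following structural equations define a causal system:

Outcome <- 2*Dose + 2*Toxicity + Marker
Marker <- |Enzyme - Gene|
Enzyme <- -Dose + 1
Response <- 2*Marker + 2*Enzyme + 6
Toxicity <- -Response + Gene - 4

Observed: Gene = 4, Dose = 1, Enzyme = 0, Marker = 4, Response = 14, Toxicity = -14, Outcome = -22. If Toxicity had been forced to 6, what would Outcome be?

Intervening sets Toxicity = 6 and removes its equation (Toxicity <- -Response + Gene - 4).
Enzyme = -Dose + 1  [with Dose=1]  = 0
Marker = |Enzyme - Gene|  [with Enzyme=0, Gene=4]  = 4
Outcome = 2*Dose + 2*Toxicity + Marker  [with Dose=1, Toxicity=6, Marker=4]  = 18

18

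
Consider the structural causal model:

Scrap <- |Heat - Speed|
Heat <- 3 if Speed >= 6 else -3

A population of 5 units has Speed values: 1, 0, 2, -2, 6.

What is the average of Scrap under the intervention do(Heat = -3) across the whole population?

4.4

Every unit gets Heat=-3 under the intervention. Scrap values become 4, 3, 5, 1, 9; E[Scrap|do(Heat=-3)] = 4.4.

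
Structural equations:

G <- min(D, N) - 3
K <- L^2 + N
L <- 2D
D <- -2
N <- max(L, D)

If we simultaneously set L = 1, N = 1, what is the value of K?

2

Setting L = 1, N = 1 by intervention discards those variables' equations.
K = L^2 + N  [with L=1, N=1]  = 2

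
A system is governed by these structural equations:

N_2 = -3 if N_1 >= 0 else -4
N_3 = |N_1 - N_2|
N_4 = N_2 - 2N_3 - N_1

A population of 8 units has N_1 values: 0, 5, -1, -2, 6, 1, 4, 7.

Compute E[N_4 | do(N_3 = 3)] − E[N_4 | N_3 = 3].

Every unit gets N_3=3 under the intervention. N_4 values become -9, -14, -9, -8, -15, -10, -13, -16; E[N_4|do(N_3=3)] = -11.75.
Conditioning on N_3=3 selects the 2 unit(s) with N_1 ∈ {0, -1}. Their N_4 values: -9, -9. Mean = -9.
Difference = -11.75 − (-9) = -2.75.

-2.75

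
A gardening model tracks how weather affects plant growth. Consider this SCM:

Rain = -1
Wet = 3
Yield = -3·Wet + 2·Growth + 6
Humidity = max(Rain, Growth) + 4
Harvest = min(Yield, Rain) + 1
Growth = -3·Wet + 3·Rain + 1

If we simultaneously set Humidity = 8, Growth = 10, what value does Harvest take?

0

The joint intervention fixes Humidity = 8, Growth = 10, removing each variable's own equation.
Yield = -3·Wet + 2·Growth + 6  [with Wet=3, Growth=10]  = 17
Harvest = min(Yield, Rain) + 1  [with Yield=17, Rain=-1]  = 0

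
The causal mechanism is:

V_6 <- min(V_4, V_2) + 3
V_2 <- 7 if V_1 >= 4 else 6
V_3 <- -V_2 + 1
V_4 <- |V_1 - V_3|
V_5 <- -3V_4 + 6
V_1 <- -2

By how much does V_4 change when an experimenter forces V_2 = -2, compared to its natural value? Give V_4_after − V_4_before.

2

Under do(V_2=-2), the mechanism V_2 <- 7 if V_1 >= 4 else 6 is discarded; V_2 is fixed at -2.
V_3 = -V_2 + 1  [with V_2=-2]  = 3
V_4 = |V_1 - V_3|  [with V_1=-2, V_3=3]  = 5
Without intervention: V_2 = 7 if V_1 >= 4 else 6  [with V_1=-2]  = 6; V_3 = -V_2 + 1  [with V_2=6]  = -5; V_4 = |V_1 - V_3|  [with V_1=-2, V_3=-5]  = 3.
Change = 5 − 3 = 2.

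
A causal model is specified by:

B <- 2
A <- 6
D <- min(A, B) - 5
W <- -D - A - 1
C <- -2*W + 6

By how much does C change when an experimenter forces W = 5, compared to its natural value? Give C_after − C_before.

Intervening sets W = 5 and removes its equation (W <- -D - A - 1).
C = -2*W + 6  [with W=5]  = -4
Without intervention: D = min(A, B) - 5  [with A=6, B=2]  = -3; W = -D - A - 1  [with D=-3, A=6]  = -4; C = -2*W + 6  [with W=-4]  = 14.
Change = -4 − 14 = -18.

-18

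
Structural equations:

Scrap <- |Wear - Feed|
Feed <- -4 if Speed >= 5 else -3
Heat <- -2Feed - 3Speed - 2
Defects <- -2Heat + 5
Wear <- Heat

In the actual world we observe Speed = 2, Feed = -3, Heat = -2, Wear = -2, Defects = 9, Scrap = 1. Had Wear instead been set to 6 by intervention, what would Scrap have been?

Under do(Wear=6), the mechanism Wear <- Heat is discarded; Wear is fixed at 6.
Feed = -4 if Speed >= 5 else -3  [with Speed=2]  = -3
Scrap = |Wear - Feed|  [with Wear=6, Feed=-3]  = 9

9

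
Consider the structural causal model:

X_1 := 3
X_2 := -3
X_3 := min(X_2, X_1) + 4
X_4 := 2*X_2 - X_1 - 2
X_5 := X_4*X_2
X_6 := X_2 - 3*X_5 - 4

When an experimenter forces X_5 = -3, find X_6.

2

The intervention breaks the incoming arrows to X_5: X_5 := X_4*X_2 no longer applies, and X_5 = -3.
X_6 = X_2 - 3*X_5 - 4  [with X_2=-3, X_5=-3]  = 2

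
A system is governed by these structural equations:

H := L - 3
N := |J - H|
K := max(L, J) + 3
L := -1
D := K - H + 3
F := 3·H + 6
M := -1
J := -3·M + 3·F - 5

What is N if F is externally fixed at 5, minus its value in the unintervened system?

do(F=5) replaces the equation F := 3·H + 6 with the constant F = 5.
H = L - 3  [with L=-1]  = -4
J = -3·M + 3·F - 5  [with M=-1, F=5]  = 13
N = |J - H|  [with J=13, H=-4]  = 17
Without intervention: H = L - 3  [with L=-1]  = -4; F = 3·H + 6  [with H=-4]  = -6; J = -3·M + 3·F - 5  [with M=-1, F=-6]  = -20; N = |J - H|  [with J=-20, H=-4]  = 16.
Change = 17 − 16 = 1.

1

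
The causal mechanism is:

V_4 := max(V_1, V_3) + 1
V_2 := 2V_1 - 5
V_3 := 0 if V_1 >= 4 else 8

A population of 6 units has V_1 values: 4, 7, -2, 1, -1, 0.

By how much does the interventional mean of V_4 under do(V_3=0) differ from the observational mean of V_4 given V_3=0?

-3.5

do(V_3=0) breaks V_3's dependence on V_1. With V_3=0 fixed, V_4 across the units is 5, 8, 1, 2, 1, 1, mean 3.
Conditioning on V_3=0 selects the 2 unit(s) with V_1 ∈ {4, 7}. Their V_4 values: 5, 8. Mean = 6.5.
Difference = 3 − 6.5 = -3.5.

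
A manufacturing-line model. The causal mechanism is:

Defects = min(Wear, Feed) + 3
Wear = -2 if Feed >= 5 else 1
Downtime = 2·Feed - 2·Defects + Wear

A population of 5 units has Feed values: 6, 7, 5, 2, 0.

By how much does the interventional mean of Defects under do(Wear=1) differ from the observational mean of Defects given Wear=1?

Every unit gets Wear=1 under the intervention. Defects values become 4, 4, 4, 4, 3; E[Defects|do(Wear=1)] = 3.8.
E[Defects|Wear=1] averages over only the 2 units with Wear=1 (Feed = 2, 0): Defects = 4, 3, mean 3.5.
Difference = 3.8 − 3.5 = 0.3.

0.3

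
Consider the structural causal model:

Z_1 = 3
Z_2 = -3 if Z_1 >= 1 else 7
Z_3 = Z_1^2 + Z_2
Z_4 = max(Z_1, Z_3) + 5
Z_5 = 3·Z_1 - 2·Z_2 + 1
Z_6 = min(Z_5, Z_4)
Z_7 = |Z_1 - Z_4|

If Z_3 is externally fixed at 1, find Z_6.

The intervention breaks the incoming arrows to Z_3: Z_3 = Z_1^2 + Z_2 no longer applies, and Z_3 = 1.
Z_2 = -3 if Z_1 >= 1 else 7  [with Z_1=3]  = -3
Z_4 = max(Z_1, Z_3) + 5  [with Z_1=3, Z_3=1]  = 8
Z_5 = 3·Z_1 - 2·Z_2 + 1  [with Z_1=3, Z_2=-3]  = 16
Z_6 = min(Z_5, Z_4)  [with Z_5=16, Z_4=8]  = 8

8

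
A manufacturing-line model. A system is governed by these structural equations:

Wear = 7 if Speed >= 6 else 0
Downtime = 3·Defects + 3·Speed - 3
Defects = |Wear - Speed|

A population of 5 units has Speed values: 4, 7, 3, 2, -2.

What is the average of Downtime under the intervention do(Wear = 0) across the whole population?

16.2

Under do(Wear=0), Wear's equation is replaced by Wear=0 for every unit. Per-unit Downtime: 21, 39, 15, 9, -3. Mean = 16.2.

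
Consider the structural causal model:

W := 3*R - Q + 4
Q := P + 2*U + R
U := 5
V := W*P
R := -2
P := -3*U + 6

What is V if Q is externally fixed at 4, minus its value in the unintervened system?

Under do(Q=4), the mechanism Q := P + 2*U + R is discarded; Q is fixed at 4.
P = -3*U + 6  [with U=5]  = -9
W = 3*R - Q + 4  [with R=-2, Q=4]  = -6
V = W*P  [with W=-6, P=-9]  = 54
Without intervention: P = -3*U + 6  [with U=5]  = -9; Q = P + 2*U + R  [with P=-9, U=5, R=-2]  = -1; W = 3*R - Q + 4  [with R=-2, Q=-1]  = -1; V = W*P  [with W=-1, P=-9]  = 9.
Change = 54 − 9 = 45.

45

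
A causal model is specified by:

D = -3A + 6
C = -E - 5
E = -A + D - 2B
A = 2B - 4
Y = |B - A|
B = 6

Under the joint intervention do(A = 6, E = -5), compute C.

0

Setting A = 6, E = -5 by intervention discards those variables' equations.
C = -E - 5  [with E=-5]  = 0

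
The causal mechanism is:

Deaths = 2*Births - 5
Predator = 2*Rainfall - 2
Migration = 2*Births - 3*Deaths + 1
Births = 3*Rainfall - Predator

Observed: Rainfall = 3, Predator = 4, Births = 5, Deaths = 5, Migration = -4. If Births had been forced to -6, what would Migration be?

do(Births=-6) replaces the equation Births = 3*Rainfall - Predator with the constant Births = -6.
Deaths = 2*Births - 5  [with Births=-6]  = -17
Migration = 2*Births - 3*Deaths + 1  [with Births=-6, Deaths=-17]  = 40

40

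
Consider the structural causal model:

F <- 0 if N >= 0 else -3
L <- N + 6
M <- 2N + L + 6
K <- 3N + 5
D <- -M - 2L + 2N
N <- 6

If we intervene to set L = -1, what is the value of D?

Under do(L=-1), the mechanism L <- N + 6 is discarded; L is fixed at -1.
M = 2N + L + 6  [with N=6, L=-1]  = 17
D = -M - 2L + 2N  [with M=17, L=-1, N=6]  = -3

-3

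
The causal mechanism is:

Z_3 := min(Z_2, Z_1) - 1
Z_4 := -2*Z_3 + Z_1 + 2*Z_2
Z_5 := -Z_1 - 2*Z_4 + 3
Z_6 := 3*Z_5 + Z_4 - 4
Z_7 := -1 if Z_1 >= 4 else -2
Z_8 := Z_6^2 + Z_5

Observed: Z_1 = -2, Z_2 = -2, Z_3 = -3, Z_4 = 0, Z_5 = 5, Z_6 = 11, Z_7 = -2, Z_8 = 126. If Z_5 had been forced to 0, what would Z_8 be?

do(Z_5=0) replaces the equation Z_5 := -Z_1 - 2*Z_4 + 3 with the constant Z_5 = 0.
Z_3 = min(Z_2, Z_1) - 1  [with Z_2=-2, Z_1=-2]  = -3
Z_4 = -2*Z_3 + Z_1 + 2*Z_2  [with Z_3=-3, Z_1=-2, Z_2=-2]  = 0
Z_6 = 3*Z_5 + Z_4 - 4  [with Z_5=0, Z_4=0]  = -4
Z_8 = Z_6^2 + Z_5  [with Z_6=-4, Z_5=0]  = 16

16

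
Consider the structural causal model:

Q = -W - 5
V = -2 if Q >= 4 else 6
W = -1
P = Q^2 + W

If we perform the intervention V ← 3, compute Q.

-4

The intervention breaks the incoming arrows to V: V = -2 if Q >= 4 else 6 no longer applies, and V = 3.
Since Q is not a descendant of the intervened variable, it is unaffected.
Q = -W - 5  [with W=-1]  = -4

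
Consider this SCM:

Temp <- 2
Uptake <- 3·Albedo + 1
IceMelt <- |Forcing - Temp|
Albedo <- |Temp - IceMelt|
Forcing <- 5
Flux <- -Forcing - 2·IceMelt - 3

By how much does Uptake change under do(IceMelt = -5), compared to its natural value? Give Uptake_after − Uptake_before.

18

The intervention breaks the incoming arrows to IceMelt: IceMelt <- |Forcing - Temp| no longer applies, and IceMelt = -5.
Albedo = |Temp - IceMelt|  [with Temp=2, IceMelt=-5]  = 7
Uptake = 3·Albedo + 1  [with Albedo=7]  = 22
Without intervention: IceMelt = |Forcing - Temp|  [with Forcing=5, Temp=2]  = 3; Albedo = |Temp - IceMelt|  [with Temp=2, IceMelt=3]  = 1; Uptake = 3·Albedo + 1  [with Albedo=1]  = 4.
Change = 22 − 4 = 18.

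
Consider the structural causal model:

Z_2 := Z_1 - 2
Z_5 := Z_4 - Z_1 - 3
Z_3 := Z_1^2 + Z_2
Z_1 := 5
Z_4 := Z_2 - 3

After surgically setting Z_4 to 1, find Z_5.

Intervening sets Z_4 = 1 and removes its equation (Z_4 := Z_2 - 3).
Z_5 = Z_4 - Z_1 - 3  [with Z_4=1, Z_1=5]  = -7

-7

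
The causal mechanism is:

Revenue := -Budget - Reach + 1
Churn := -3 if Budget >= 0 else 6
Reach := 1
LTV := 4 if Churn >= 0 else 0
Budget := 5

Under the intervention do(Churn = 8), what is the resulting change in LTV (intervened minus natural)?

do(Churn=8) replaces the equation Churn := -3 if Budget >= 0 else 6 with the constant Churn = 8.
LTV = 4 if Churn >= 0 else 0  [with Churn=8]  = 4
Without intervention: Churn = -3 if Budget >= 0 else 6  [with Budget=5]  = -3; LTV = 4 if Churn >= 0 else 0  [with Churn=-3]  = 0.
Change = 4 − 0 = 4.

4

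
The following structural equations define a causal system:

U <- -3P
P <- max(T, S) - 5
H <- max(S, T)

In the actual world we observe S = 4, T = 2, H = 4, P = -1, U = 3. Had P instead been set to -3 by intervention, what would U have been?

9

Intervening sets P = -3 and removes its equation (P <- max(T, S) - 5).
U = -3P  [with P=-3]  = 9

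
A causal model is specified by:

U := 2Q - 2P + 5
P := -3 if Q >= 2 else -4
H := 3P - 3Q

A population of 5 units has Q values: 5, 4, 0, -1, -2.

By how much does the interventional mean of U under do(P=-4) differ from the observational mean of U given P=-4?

4.4

do(P=-4) breaks P's dependence on Q. With P=-4 fixed, U across the units is 23, 21, 13, 11, 9, mean 15.4.
E[U|P=-4] averages over only the 3 units with P=-4 (Q = 0, -1, -2): U = 13, 11, 9, mean 11.
Difference = 15.4 − 11 = 4.4.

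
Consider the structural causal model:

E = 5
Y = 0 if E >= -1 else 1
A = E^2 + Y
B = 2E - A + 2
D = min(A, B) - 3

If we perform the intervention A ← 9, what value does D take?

0

do(A=9) replaces the equation A = E^2 + Y with the constant A = 9.
B = 2E - A + 2  [with E=5, A=9]  = 3
D = min(A, B) - 3  [with A=9, B=3]  = 0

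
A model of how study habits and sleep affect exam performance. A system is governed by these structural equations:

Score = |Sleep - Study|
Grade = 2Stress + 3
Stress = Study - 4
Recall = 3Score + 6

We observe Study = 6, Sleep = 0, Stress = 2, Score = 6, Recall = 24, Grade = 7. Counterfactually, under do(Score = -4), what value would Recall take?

-6

Intervening sets Score = -4 and removes its equation (Score = |Sleep - Study|).
Recall = 3Score + 6  [with Score=-4]  = -6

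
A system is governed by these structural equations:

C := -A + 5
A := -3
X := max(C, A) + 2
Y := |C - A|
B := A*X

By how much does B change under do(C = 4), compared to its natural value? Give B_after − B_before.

12

do(C=4) replaces the equation C := -A + 5 with the constant C = 4.
X = max(C, A) + 2  [with C=4, A=-3]  = 6
B = A*X  [with A=-3, X=6]  = -18
Without intervention: C = -A + 5  [with A=-3]  = 8; X = max(C, A) + 2  [with C=8, A=-3]  = 10; B = A*X  [with A=-3, X=10]  = -30.
Change = -18 − (-30) = 12.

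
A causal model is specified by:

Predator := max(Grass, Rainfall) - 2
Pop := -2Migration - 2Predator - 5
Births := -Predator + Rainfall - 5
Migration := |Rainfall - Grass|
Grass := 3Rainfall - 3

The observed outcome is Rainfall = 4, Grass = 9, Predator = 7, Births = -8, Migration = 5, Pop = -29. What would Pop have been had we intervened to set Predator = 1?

The intervention breaks the incoming arrows to Predator: Predator := max(Grass, Rainfall) - 2 no longer applies, and Predator = 1.
Grass = 3Rainfall - 3  [with Rainfall=4]  = 9
Migration = |Rainfall - Grass|  [with Rainfall=4, Grass=9]  = 5
Pop = -2Migration - 2Predator - 5  [with Migration=5, Predator=1]  = -17

-17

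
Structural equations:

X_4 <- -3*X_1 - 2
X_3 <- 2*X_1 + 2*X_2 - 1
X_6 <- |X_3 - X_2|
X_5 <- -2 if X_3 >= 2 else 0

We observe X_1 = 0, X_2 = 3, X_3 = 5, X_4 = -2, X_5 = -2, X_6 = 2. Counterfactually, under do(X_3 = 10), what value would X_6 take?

The intervention breaks the incoming arrows to X_3: X_3 <- 2*X_1 + 2*X_2 - 1 no longer applies, and X_3 = 10.
X_6 = |X_3 - X_2|  [with X_3=10, X_2=3]  = 7

7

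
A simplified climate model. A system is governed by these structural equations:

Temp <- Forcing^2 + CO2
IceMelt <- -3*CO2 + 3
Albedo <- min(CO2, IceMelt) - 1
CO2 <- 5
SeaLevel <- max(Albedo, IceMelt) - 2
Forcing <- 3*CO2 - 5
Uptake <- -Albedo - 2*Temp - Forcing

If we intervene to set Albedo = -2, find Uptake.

-218

Under do(Albedo=-2), the mechanism Albedo <- min(CO2, IceMelt) - 1 is discarded; Albedo is fixed at -2.
Forcing = 3*CO2 - 5  [with CO2=5]  = 10
Temp = Forcing^2 + CO2  [with Forcing=10, CO2=5]  = 105
Uptake = -Albedo - 2*Temp - Forcing  [with Albedo=-2, Temp=105, Forcing=10]  = -218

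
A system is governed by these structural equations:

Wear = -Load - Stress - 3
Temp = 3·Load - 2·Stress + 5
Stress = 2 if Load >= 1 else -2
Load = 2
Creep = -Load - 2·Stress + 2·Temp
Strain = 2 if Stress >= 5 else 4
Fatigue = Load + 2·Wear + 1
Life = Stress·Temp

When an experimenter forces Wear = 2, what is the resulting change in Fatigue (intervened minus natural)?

18

Intervening sets Wear = 2 and removes its equation (Wear = -Load - Stress - 3).
Fatigue = Load + 2·Wear + 1  [with Load=2, Wear=2]  = 7
Without intervention: Stress = 2 if Load >= 1 else -2  [with Load=2]  = 2; Wear = -Load - Stress - 3  [with Load=2, Stress=2]  = -7; Fatigue = Load + 2·Wear + 1  [with Load=2, Wear=-7]  = -11.
Change = 7 − (-11) = 18.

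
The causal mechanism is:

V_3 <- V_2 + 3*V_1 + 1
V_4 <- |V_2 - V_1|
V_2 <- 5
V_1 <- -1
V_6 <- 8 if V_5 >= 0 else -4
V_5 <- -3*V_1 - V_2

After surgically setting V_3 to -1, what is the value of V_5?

-2

do(V_3=-1) replaces the equation V_3 <- V_2 + 3*V_1 + 1 with the constant V_3 = -1.
V_5 is not downstream of the intervention, so its value is determined by the original equations.
V_5 = -3*V_1 - V_2  [with V_1=-1, V_2=5]  = -2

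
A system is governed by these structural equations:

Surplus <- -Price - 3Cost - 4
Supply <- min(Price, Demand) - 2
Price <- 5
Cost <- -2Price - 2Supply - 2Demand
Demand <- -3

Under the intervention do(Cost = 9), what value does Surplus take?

-36

Intervening sets Cost = 9 and removes its equation (Cost <- -2Price - 2Supply - 2Demand).
Surplus = -Price - 3Cost - 4  [with Price=5, Cost=9]  = -36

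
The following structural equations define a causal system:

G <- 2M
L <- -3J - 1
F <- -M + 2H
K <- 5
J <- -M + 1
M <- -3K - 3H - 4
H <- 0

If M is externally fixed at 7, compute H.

0

Under do(M=7), the mechanism M <- -3K - 3H - 4 is discarded; M is fixed at 7.
H is not downstream of the intervention, so its value is determined by the original equations.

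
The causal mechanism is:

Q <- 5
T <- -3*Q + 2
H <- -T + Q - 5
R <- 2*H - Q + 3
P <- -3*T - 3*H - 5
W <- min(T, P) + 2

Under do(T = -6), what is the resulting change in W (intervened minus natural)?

7

Under do(T=-6), the mechanism T <- -3*Q + 2 is discarded; T is fixed at -6.
H = -T + Q - 5  [with T=-6, Q=5]  = 6
P = -3*T - 3*H - 5  [with T=-6, H=6]  = -5
W = min(T, P) + 2  [with T=-6, P=-5]  = -4
Without intervention: T = -3*Q + 2  [with Q=5]  = -13; H = -T + Q - 5  [with T=-13, Q=5]  = 13; P = -3*T - 3*H - 5  [with T=-13, H=13]  = -5; W = min(T, P) + 2  [with T=-13, P=-5]  = -11.
Change = -4 − (-11) = 7.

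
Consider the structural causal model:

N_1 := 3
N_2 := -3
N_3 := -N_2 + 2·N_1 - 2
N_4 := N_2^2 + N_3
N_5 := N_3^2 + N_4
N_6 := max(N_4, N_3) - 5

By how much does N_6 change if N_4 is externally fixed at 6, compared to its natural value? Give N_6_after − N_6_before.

-9

Under do(N_4=6), the mechanism N_4 := N_2^2 + N_3 is discarded; N_4 is fixed at 6.
N_3 = -N_2 + 2·N_1 - 2  [with N_2=-3, N_1=3]  = 7
N_6 = max(N_4, N_3) - 5  [with N_4=6, N_3=7]  = 2
Without intervention: N_3 = -N_2 + 2·N_1 - 2  [with N_2=-3, N_1=3]  = 7; N_4 = N_2^2 + N_3  [with N_2=-3, N_3=7]  = 16; N_6 = max(N_4, N_3) - 5  [with N_4=16, N_3=7]  = 11.
Change = 2 − 11 = -9.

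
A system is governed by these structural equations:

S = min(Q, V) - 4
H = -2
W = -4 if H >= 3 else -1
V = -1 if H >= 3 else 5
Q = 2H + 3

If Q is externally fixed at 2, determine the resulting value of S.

-2

do(Q=2) replaces the equation Q = 2H + 3 with the constant Q = 2.
V = -1 if H >= 3 else 5  [with H=-2]  = 5
S = min(Q, V) - 4  [with Q=2, V=5]  = -2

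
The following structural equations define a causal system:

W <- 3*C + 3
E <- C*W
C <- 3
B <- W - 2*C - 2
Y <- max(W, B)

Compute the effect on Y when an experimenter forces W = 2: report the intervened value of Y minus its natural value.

Under do(W=2), the mechanism W <- 3*C + 3 is discarded; W is fixed at 2.
B = W - 2*C - 2  [with W=2, C=3]  = -6
Y = max(W, B)  [with W=2, B=-6]  = 2
Without intervention: W = 3*C + 3  [with C=3]  = 12; B = W - 2*C - 2  [with W=12, C=3]  = 4; Y = max(W, B)  [with W=12, B=4]  = 12.
Change = 2 − 12 = -10.

-10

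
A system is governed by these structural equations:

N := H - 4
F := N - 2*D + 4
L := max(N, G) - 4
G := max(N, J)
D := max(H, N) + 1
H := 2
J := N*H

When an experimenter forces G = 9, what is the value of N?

Under do(G=9), the mechanism G := max(N, J) is discarded; G is fixed at 9.
No directed path runs from G to N, so N keeps its natural value.
N = H - 4  [with H=2]  = -2

-2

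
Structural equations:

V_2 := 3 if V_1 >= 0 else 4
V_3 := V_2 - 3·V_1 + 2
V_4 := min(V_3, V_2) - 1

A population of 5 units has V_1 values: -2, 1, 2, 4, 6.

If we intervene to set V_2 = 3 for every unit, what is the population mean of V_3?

Under do(V_2=3), V_2's equation is replaced by V_2=3 for every unit. Per-unit V_3: 11, 2, -1, -7, -13. Mean = -1.6.

-1.6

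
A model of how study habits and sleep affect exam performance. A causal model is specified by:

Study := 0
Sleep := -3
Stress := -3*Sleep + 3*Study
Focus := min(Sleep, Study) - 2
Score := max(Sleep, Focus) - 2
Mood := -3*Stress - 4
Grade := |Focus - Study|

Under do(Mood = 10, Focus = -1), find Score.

Setting Mood = 10, Focus = -1 by intervention discards those variables' equations.
Score = max(Sleep, Focus) - 2  [with Sleep=-3, Focus=-1]  = -3

-3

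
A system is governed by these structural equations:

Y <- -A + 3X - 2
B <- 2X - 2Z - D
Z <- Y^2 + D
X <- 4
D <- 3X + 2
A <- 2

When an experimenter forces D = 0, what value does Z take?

Intervening sets D = 0 and removes its equation (D <- 3X + 2).
Y = -A + 3X - 2  [with A=2, X=4]  = 8
Z = Y^2 + D  [with Y=8, D=0]  = 64

64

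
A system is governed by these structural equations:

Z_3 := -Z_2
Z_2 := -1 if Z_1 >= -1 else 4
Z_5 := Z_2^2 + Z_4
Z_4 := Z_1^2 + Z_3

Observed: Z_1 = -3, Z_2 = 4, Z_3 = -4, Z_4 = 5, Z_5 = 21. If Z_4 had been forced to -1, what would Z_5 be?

Intervening sets Z_4 = -1 and removes its equation (Z_4 := Z_1^2 + Z_3).
Z_2 = -1 if Z_1 >= -1 else 4  [with Z_1=-3]  = 4
Z_5 = Z_2^2 + Z_4  [with Z_2=4, Z_4=-1]  = 15

15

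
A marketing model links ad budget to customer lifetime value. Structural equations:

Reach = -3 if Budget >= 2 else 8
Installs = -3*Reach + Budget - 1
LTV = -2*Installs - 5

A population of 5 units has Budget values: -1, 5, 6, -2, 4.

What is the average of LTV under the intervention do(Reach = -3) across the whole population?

Every unit gets Reach=-3 under the intervention. LTV values become -19, -31, -33, -17, -29; E[LTV|do(Reach=-3)] = -25.8.

-25.8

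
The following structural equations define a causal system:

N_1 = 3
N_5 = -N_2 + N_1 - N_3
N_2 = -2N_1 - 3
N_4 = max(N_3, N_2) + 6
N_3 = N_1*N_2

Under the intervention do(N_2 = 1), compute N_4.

9

Under do(N_2=1), the mechanism N_2 = -2N_1 - 3 is discarded; N_2 is fixed at 1.
N_3 = N_1*N_2  [with N_1=3, N_2=1]  = 3
N_4 = max(N_3, N_2) + 6  [with N_3=3, N_2=1]  = 9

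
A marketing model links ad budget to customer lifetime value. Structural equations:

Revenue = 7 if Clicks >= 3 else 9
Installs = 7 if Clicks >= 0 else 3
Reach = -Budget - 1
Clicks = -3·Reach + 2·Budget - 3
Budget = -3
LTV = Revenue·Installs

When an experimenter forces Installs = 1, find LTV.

Under do(Installs=1), the mechanism Installs = 7 if Clicks >= 0 else 3 is discarded; Installs is fixed at 1.
Reach = -Budget - 1  [with Budget=-3]  = 2
Clicks = -3·Reach + 2·Budget - 3  [with Reach=2, Budget=-3]  = -15
Revenue = 7 if Clicks >= 3 else 9  [with Clicks=-15]  = 9
LTV = Revenue·Installs  [with Revenue=9, Installs=1]  = 9

9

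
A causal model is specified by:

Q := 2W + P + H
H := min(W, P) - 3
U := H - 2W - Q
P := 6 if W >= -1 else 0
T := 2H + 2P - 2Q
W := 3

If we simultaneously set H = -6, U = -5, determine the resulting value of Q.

6

Setting H = -6, U = -5 by intervention discards those variables' equations.
P = 6 if W >= -1 else 0  [with W=3]  = 6
Q = 2W + P + H  [with W=3, P=6, H=-6]  = 6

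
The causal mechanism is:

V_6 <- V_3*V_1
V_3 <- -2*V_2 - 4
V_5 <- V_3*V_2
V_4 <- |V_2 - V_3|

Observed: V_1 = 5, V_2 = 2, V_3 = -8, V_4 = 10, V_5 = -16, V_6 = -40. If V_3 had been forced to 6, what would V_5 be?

12

do(V_3=6) replaces the equation V_3 <- -2*V_2 - 4 with the constant V_3 = 6.
V_5 = V_3*V_2  [with V_3=6, V_2=2]  = 12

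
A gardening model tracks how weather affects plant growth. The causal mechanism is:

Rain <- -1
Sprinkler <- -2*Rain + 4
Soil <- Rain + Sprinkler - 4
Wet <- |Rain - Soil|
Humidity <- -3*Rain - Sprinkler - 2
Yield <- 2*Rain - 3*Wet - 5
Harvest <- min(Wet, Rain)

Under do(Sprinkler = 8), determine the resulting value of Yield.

-19

Under do(Sprinkler=8), the mechanism Sprinkler <- -2*Rain + 4 is discarded; Sprinkler is fixed at 8.
Soil = Rain + Sprinkler - 4  [with Rain=-1, Sprinkler=8]  = 3
Wet = |Rain - Soil|  [with Rain=-1, Soil=3]  = 4
Yield = 2*Rain - 3*Wet - 5  [with Rain=-1, Wet=4]  = -19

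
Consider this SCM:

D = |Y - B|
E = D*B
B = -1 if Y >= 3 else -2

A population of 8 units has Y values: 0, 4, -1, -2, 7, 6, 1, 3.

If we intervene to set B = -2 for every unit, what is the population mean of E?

The intervention sets B=-2 in all 8 units regardless of Y. Recomputing E per unit gives -4, -12, -2, 0, -18, -16, -6, -10; average -8.5.

-8.5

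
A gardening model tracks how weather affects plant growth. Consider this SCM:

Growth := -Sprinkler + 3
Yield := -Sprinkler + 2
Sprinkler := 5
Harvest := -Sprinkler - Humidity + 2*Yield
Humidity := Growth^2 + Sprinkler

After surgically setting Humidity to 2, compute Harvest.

-13

do(Humidity=2) replaces the equation Humidity := Growth^2 + Sprinkler with the constant Humidity = 2.
Yield = -Sprinkler + 2  [with Sprinkler=5]  = -3
Harvest = -Sprinkler - Humidity + 2*Yield  [with Sprinkler=5, Humidity=2, Yield=-3]  = -13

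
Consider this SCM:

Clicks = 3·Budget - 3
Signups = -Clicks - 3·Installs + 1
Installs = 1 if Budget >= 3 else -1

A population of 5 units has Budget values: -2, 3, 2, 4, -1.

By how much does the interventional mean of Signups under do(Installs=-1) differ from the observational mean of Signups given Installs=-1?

-4.6

do(Installs=-1) breaks Installs's dependence on Budget. With Installs=-1 fixed, Signups across the units is 13, -2, 1, -5, 10, mean 3.4.
E[Signups|Installs=-1] averages over only the 3 units with Installs=-1 (Budget = -2, 2, -1): Signups = 13, 1, 10, mean 8.
Difference = 3.4 − 8 = -4.6.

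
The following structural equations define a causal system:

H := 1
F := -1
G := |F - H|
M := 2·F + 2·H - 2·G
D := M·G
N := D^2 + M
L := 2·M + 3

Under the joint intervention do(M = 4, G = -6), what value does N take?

The joint intervention fixes M = 4, G = -6, removing each variable's own equation.
D = M·G  [with M=4, G=-6]  = -24
N = D^2 + M  [with D=-24, M=4]  = 580

580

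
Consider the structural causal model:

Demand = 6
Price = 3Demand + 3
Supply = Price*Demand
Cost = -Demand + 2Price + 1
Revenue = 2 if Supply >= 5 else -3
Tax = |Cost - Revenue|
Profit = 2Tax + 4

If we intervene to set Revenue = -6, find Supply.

do(Revenue=-6) replaces the equation Revenue = 2 if Supply >= 5 else -3 with the constant Revenue = -6.
Supply is not downstream of the intervention, so its value is determined by the original equations.
Price = 3Demand + 3  [with Demand=6]  = 21
Supply = Price*Demand  [with Price=21, Demand=6]  = 126

126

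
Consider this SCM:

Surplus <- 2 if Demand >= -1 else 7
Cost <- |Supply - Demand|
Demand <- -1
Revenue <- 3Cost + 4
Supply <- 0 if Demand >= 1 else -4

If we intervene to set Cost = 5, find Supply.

Under do(Cost=5), the mechanism Cost <- |Supply - Demand| is discarded; Cost is fixed at 5.
Since Supply is not a descendant of the intervened variable, it is unaffected.
Supply = 0 if Demand >= 1 else -4  [with Demand=-1]  = -4

-4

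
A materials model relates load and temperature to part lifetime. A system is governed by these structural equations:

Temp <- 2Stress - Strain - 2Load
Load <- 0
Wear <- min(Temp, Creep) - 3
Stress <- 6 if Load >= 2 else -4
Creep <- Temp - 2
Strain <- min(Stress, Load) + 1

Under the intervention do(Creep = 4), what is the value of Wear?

The intervention breaks the incoming arrows to Creep: Creep <- Temp - 2 no longer applies, and Creep = 4.
Stress = 6 if Load >= 2 else -4  [with Load=0]  = -4
Strain = min(Stress, Load) + 1  [with Stress=-4, Load=0]  = -3
Temp = 2Stress - Strain - 2Load  [with Stress=-4, Strain=-3, Load=0]  = -5
Wear = min(Temp, Creep) - 3  [with Temp=-5, Creep=4]  = -8

-8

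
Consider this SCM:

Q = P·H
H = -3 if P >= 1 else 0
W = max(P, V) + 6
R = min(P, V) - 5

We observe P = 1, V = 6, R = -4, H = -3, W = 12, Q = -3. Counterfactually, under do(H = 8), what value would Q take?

8

Under do(H=8), the mechanism H = -3 if P >= 1 else 0 is discarded; H is fixed at 8.
Q = P·H  [with P=1, H=8]  = 8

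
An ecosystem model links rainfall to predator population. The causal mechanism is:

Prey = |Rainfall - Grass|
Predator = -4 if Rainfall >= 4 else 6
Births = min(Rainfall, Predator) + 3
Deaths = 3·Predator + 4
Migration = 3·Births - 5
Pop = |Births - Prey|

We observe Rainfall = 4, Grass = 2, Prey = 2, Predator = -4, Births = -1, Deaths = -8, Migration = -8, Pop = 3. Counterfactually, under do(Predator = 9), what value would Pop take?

do(Predator=9) replaces the equation Predator = -4 if Rainfall >= 4 else 6 with the constant Predator = 9.
Prey = |Rainfall - Grass|  [with Rainfall=4, Grass=2]  = 2
Births = min(Rainfall, Predator) + 3  [with Rainfall=4, Predator=9]  = 7
Pop = |Births - Prey|  [with Births=7, Prey=2]  = 5

5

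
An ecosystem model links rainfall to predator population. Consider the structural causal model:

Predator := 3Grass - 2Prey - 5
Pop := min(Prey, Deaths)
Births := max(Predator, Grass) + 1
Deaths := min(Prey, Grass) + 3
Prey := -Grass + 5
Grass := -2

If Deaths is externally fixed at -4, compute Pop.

-4

The intervention breaks the incoming arrows to Deaths: Deaths := min(Prey, Grass) + 3 no longer applies, and Deaths = -4.
Prey = -Grass + 5  [with Grass=-2]  = 7
Pop = min(Prey, Deaths)  [with Prey=7, Deaths=-4]  = -4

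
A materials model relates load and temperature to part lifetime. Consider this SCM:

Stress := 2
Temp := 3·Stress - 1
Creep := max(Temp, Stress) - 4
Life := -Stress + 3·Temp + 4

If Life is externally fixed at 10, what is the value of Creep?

1

Under do(Life=10), the mechanism Life := -Stress + 3·Temp + 4 is discarded; Life is fixed at 10.
Since Creep is not a descendant of the intervened variable, it is unaffected.
Temp = 3·Stress - 1  [with Stress=2]  = 5
Creep = max(Temp, Stress) - 4  [with Temp=5, Stress=2]  = 1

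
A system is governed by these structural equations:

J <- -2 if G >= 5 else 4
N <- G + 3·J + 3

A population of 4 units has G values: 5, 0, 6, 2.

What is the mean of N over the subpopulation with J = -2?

2.5

Conditioning on J=-2 selects the 2 unit(s) with G ∈ {5, 6}. Their N values: 2, 3. Mean = 2.5.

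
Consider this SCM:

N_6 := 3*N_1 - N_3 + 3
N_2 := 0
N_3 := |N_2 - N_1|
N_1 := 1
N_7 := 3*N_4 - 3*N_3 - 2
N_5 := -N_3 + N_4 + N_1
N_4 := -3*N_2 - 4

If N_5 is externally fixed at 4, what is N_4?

The intervention breaks the incoming arrows to N_5: N_5 := -N_3 + N_4 + N_1 no longer applies, and N_5 = 4.
Since N_4 is not a descendant of the intervened variable, it is unaffected.
N_4 = -3*N_2 - 4  [with N_2=0]  = -4

-4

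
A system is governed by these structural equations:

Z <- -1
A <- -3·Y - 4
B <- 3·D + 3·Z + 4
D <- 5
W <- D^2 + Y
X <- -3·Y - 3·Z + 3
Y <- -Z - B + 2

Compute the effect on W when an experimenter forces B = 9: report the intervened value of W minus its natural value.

do(B=9) replaces the equation B <- 3·D + 3·Z + 4 with the constant B = 9.
Y = -Z - B + 2  [with Z=-1, B=9]  = -6
W = D^2 + Y  [with D=5, Y=-6]  = 19
Without intervention: B = 3·D + 3·Z + 4  [with D=5, Z=-1]  = 16; Y = -Z - B + 2  [with Z=-1, B=16]  = -13; W = D^2 + Y  [with D=5, Y=-13]  = 12.
Change = 19 − 12 = 7.

7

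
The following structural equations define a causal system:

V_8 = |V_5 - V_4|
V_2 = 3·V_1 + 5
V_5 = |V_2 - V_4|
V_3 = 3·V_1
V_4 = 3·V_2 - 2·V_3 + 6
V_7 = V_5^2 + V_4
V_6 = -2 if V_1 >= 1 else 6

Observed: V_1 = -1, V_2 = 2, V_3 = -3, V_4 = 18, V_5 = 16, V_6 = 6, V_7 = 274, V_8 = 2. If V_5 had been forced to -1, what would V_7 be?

19

Under do(V_5=-1), the mechanism V_5 = |V_2 - V_4| is discarded; V_5 is fixed at -1.
V_2 = 3·V_1 + 5  [with V_1=-1]  = 2
V_3 = 3·V_1  [with V_1=-1]  = -3
V_4 = 3·V_2 - 2·V_3 + 6  [with V_2=2, V_3=-3]  = 18
V_7 = V_5^2 + V_4  [with V_5=-1, V_4=18]  = 19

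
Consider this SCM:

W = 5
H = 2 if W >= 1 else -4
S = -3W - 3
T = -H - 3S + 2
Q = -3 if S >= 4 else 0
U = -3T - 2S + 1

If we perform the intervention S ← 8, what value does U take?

The intervention breaks the incoming arrows to S: S = -3W - 3 no longer applies, and S = 8.
H = 2 if W >= 1 else -4  [with W=5]  = 2
T = -H - 3S + 2  [with H=2, S=8]  = -24
U = -3T - 2S + 1  [with T=-24, S=8]  = 57

57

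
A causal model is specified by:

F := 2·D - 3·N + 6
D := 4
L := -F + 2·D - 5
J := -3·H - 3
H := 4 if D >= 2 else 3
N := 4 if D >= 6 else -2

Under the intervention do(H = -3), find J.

The intervention breaks the incoming arrows to H: H := 4 if D >= 2 else 3 no longer applies, and H = -3.
J = -3·H - 3  [with H=-3]  = 6

6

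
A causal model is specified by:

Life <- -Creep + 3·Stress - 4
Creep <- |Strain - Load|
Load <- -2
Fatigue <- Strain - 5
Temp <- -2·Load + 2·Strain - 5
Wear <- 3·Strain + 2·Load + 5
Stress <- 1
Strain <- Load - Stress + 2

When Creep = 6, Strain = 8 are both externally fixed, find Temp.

Under do(Creep = 6, Strain = 8), each intervened variable's structural equation is replaced by its fixed value.
Temp = -2·Load + 2·Strain - 5  [with Load=-2, Strain=8]  = 15

15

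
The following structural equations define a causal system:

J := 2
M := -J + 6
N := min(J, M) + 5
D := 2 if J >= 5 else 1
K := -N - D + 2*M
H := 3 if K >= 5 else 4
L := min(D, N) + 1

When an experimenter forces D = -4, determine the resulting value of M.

The intervention breaks the incoming arrows to D: D := 2 if J >= 5 else 1 no longer applies, and D = -4.
Since M is not a descendant of the intervened variable, it is unaffected.
M = -J + 6  [with J=2]  = 4

4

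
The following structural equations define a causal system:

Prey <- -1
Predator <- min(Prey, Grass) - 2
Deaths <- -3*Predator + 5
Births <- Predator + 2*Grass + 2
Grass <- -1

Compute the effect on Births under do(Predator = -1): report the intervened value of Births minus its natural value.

2

The intervention breaks the incoming arrows to Predator: Predator <- min(Prey, Grass) - 2 no longer applies, and Predator = -1.
Births = Predator + 2*Grass + 2  [with Predator=-1, Grass=-1]  = -1
Without intervention: Predator = min(Prey, Grass) - 2  [with Prey=-1, Grass=-1]  = -3; Births = Predator + 2*Grass + 2  [with Predator=-3, Grass=-1]  = -3.
Change = -1 − (-3) = 2.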